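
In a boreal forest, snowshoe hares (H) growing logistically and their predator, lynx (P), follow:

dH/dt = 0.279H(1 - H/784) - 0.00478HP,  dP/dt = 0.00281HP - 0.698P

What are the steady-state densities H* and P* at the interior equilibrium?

H* ≈ 248, P* ≈ 39.9

From dP/dt = 0 with P > 0: 0.00281H* = 0.698, so H* = 248.
Substitute into dH/dt = 0: 0.279(1 - 248/784) = 0.00478P*.
The bracket is 0.683, giving P* = 0.191/0.00478 = 39.9.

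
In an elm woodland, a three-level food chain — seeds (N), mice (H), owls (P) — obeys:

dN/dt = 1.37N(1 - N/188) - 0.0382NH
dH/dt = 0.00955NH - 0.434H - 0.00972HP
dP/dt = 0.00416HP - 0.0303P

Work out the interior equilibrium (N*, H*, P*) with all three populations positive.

From dP/dt = 0: 0.00416H* = 0.0303, so H* = 7.28.
From dN/dt = 0: 1.37(1 - N*/188) = 0.0382·7.28, giving N* = 188·(1 - 0.203) = 150.
From dH/dt = 0: 0.00955·150 - 0.434 = 0.00972P*, so P* = 0.997/0.00972 = 103.

N* ≈ 150, H* ≈ 7.28, P* ≈ 103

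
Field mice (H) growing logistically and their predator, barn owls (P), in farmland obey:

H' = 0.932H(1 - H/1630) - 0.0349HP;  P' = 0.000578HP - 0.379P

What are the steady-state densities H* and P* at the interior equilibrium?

H* ≈ 656, P* ≈ 16

From dP/dt = 0 with P > 0: 0.000578H* = 0.379, so H* = 656.
Substitute into dH/dt = 0: 0.932(1 - 656/1630) = 0.0349P*.
The bracket is 0.598, giving P* = 0.557/0.0349 = 16.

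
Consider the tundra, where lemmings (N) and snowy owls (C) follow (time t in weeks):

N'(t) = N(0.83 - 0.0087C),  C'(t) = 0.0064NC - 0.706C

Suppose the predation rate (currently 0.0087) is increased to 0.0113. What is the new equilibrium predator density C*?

C* ≈ 73.5

At the interior fixed point, setting dN/dt = 0 with N > 0 fixes C* = (prey growth rate)/(NC coefficient) — independent of the other coefficients.
With the change, C* = 0.83/0.0113 = 73.5; it falls from 95.4.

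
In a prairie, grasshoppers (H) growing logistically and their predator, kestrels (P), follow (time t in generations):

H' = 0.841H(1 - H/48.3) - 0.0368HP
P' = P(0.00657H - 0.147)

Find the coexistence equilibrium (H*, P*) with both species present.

H* ≈ 22.4, P* ≈ 12.3

From dP/dt = 0 with P > 0: 0.00657H* = 0.147, so H* = 22.4.
Substitute into dH/dt = 0: 0.841(1 - 22.4/48.3) = 0.0368P*.
The bracket is 0.537, giving P* = 0.451/0.0368 = 12.3.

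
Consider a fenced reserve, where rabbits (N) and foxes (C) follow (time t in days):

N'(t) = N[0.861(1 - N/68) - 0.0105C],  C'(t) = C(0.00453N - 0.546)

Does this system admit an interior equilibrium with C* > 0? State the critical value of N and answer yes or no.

The predator equation gives dC/dt > 0 only when N > 0.546/0.00453 = 121.
Without the predator, N → K = 68. Since 68 < 121, the predator cannot invade.

Threshold N = 121; K < 121, so no, the predator goes extinct.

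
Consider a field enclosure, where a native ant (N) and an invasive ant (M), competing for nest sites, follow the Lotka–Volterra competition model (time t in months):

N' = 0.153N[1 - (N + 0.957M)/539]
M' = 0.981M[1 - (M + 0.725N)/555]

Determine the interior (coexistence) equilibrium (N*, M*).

Setting both brackets to zero gives the nullclines N + 0.957M = 539 and 0.725N + M = 555.
Substituting M = 555 - 0.725N into the first: N(1 - 0.957·0.725) = 539 - 0.957·555.
So N* = 7.87/0.306 = 25.7, and then M* = 555 - 0.725·25.7 = 536.

N* ≈ 25.7, M* ≈ 536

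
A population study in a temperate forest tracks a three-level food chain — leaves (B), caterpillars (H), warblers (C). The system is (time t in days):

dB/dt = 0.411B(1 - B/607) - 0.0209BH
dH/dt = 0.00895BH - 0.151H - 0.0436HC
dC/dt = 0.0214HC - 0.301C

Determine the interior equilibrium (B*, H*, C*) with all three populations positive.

B* ≈ 173, H* ≈ 14.1, C* ≈ 32

From dC/dt = 0: 0.0214H* = 0.301, so H* = 14.1.
From dB/dt = 0: 0.411(1 - B*/607) = 0.0209·14.1, giving B* = 607·(1 - 0.715) = 173.
From dH/dt = 0: 0.00895·173 - 0.151 = 0.0436C*, so C* = 1.4/0.0436 = 32.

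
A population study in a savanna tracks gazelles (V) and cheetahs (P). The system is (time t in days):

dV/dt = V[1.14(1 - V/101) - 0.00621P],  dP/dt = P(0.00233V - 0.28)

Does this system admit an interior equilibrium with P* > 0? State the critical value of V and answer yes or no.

The predator equation gives dP/dt > 0 only when V > 0.28/0.00233 = 120.
Without the predator, V → K = 101. Since 101 < 120, the predator cannot invade.

Threshold V = 120; K < 120, so no, the predator goes extinct.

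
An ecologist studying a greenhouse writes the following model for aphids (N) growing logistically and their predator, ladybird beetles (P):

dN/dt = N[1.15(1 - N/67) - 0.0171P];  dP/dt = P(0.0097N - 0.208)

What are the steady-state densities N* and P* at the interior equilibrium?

N* ≈ 21.4, P* ≈ 45.7

From dP/dt = 0 with P > 0: 0.0097N* = 0.208, so N* = 21.4.
Substitute into dN/dt = 0: 1.15(1 - 21.4/67) = 0.0171P*.
The bracket is 0.68, giving P* = 0.782/0.0171 = 45.7.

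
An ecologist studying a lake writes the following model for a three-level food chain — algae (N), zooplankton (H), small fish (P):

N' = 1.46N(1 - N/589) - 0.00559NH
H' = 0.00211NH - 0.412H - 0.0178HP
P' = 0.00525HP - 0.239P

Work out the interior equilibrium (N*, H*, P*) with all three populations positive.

N* ≈ 486, H* ≈ 45.5, P* ≈ 34.5

From dP/dt = 0: 0.00525H* = 0.239, so H* = 45.5.
From dN/dt = 0: 1.46(1 - N*/589) = 0.00559·45.5, giving N* = 589·(1 - 0.174) = 486.
From dH/dt = 0: 0.00211·486 - 0.412 = 0.0178P*, so P* = 0.614/0.0178 = 34.5.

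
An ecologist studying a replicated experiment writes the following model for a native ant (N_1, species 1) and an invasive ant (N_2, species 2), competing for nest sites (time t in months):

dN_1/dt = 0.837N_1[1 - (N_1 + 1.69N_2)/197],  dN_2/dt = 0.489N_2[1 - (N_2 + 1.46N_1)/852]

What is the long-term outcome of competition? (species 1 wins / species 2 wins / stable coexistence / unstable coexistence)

Compare the nullcline intercepts: K1/α12 = 197/1.69 = 117 < K2 = 852; K2/α21 = 852/1.46 = 584 > K1 = 197.
Since the inequalities point opposite ways, species 2 can invade but species 1 cannot.

species 2 excludes species 1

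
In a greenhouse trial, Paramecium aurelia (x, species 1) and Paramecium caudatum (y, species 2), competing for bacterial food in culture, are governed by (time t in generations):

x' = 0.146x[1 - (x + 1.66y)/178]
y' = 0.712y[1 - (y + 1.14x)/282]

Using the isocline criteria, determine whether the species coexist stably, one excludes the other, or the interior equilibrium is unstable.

Compare the nullcline intercepts: K1/α12 = 178/1.66 = 107 < K2 = 282; K2/α21 = 282/1.14 = 247 > K1 = 178.
Since the inequalities point opposite ways, species 2 can invade but species 1 cannot.

species 2 excludes species 1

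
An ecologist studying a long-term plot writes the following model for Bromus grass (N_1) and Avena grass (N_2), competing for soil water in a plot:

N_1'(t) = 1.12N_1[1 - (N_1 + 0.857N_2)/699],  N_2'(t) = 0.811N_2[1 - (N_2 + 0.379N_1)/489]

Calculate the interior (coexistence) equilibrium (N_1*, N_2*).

Setting both brackets to zero gives the nullclines N_1 + 0.857N_2 = 699 and 0.379N_1 + N_2 = 489.
Substituting N_2 = 489 - 0.379N_1 into the first: N_1(1 - 0.857·0.379) = 699 - 0.857·489.
So N_1* = 280/0.675 = 415, and then N_2* = 489 - 0.379·415 = 332.

N_1* ≈ 415, N_2* ≈ 332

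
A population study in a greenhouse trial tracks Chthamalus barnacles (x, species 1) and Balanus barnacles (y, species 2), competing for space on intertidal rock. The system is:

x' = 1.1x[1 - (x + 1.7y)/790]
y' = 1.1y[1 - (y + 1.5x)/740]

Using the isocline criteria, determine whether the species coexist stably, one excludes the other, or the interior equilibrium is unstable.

unstable coexistence (outcome depends on initial conditions)

Compare the nullcline intercepts: K1/α12 = 790/1.7 = 465 < K2 = 740; K2/α21 = 740/1.5 = 493 < K1 = 790.
Since both are reversed, neither can invade when rare; the interior point is a saddle.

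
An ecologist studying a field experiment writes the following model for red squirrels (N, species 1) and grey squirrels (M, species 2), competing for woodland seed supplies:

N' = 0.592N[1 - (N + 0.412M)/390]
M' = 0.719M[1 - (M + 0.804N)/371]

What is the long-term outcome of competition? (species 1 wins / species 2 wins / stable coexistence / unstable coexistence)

stable coexistence

Compare the nullcline intercepts: K1/α12 = 390/0.412 = 947 > K2 = 371; K2/α21 = 371/0.804 = 461 > K1 = 390.
Since both inequalities hold, each species can invade when rare, so the interior equilibrium is stable.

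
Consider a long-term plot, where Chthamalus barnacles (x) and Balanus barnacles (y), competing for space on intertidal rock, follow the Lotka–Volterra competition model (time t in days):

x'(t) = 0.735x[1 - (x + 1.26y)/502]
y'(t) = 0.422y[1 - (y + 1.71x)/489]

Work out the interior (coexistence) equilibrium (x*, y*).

Setting both brackets to zero gives the nullclines x + 1.26y = 502 and 1.71x + y = 489.
Substituting y = 489 - 1.71x into the first: x(1 - 1.26·1.71) = 502 - 1.26·489.
So x* = -114/-1.15 = 98.9, and then y* = 489 - 1.71·98.9 = 320.

x* ≈ 98.9, y* ≈ 320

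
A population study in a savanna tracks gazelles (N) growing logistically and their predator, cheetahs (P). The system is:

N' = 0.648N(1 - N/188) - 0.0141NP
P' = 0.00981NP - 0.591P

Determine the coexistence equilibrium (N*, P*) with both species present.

N* ≈ 60.2, P* ≈ 31.2

From dP/dt = 0 with P > 0: 0.00981N* = 0.591, so N* = 60.2.
Substitute into dN/dt = 0: 0.648(1 - 60.2/188) = 0.0141P*.
The bracket is 0.68, giving P* = 0.44/0.0141 = 31.2.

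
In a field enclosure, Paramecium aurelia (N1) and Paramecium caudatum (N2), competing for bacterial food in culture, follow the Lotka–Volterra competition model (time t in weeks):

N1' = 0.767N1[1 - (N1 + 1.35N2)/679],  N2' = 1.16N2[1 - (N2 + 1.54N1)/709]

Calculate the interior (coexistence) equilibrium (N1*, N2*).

N1* ≈ 258, N2* ≈ 312

Setting both brackets to zero gives the nullclines N1 + 1.35N2 = 679 and 1.54N1 + N2 = 709.
Substituting N2 = 709 - 1.54N1 into the first: N1(1 - 1.35·1.54) = 679 - 1.35·709.
So N1* = -278/-1.08 = 258, and then N2* = 709 - 1.54·258 = 312.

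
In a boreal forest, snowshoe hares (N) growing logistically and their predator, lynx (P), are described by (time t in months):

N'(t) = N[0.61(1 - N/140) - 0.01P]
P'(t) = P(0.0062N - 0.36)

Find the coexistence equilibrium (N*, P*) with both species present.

From dP/dt = 0 with P > 0: 0.0062N* = 0.36, so N* = 58.1.
Substitute into dN/dt = 0: 0.61(1 - 58.1/140) = 0.01P*.
The bracket is 0.585, giving P* = 0.357/0.01 = 35.7.

N* ≈ 58.1, P* ≈ 35.7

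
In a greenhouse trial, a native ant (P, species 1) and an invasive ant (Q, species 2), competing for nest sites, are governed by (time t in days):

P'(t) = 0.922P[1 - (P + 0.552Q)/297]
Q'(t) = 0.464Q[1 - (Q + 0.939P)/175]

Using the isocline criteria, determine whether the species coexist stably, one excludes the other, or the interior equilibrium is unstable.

Compare the nullcline intercepts: K1/α12 = 297/0.552 = 538 > K2 = 175; K2/α21 = 175/0.939 = 186 < K1 = 297.
Since the inequalities point opposite ways, species 1 can invade but species 2 cannot.

species 1 excludes species 2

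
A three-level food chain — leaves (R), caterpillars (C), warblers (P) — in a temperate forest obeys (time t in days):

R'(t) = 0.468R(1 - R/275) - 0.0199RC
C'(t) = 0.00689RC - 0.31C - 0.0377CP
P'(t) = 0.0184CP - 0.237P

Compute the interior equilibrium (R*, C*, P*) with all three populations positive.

R* ≈ 124, C* ≈ 12.9, P* ≈ 14.5

From dP/dt = 0: 0.0184C* = 0.237, so C* = 12.9.
From dR/dt = 0: 0.468(1 - R*/275) = 0.0199·12.9, giving R* = 275·(1 - 0.548) = 124.
From dC/dt = 0: 0.00689·124 - 0.31 = 0.0377P*, so P* = 0.547/0.0377 = 14.5.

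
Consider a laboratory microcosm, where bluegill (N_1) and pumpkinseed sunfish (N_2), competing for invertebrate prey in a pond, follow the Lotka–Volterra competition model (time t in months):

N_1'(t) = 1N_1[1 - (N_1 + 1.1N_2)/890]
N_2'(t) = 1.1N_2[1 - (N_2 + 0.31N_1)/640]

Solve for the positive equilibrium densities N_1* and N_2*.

N_1* ≈ 282, N_2* ≈ 553

Setting both brackets to zero gives the nullclines N_1 + 1.1N_2 = 890 and 0.31N_1 + N_2 = 640.
Substituting N_2 = 640 - 0.31N_1 into the first: N_1(1 - 1.1·0.31) = 890 - 1.1·640.
So N_1* = 186/0.659 = 282, and then N_2* = 640 - 0.31·282 = 553.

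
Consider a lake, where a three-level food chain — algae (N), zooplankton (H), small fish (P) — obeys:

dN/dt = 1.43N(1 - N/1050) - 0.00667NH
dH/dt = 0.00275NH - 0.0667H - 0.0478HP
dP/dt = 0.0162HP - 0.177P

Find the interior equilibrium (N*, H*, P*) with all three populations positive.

From dP/dt = 0: 0.0162H* = 0.177, so H* = 10.9.
From dN/dt = 0: 1.43(1 - N*/1050) = 0.00667·10.9, giving N* = 1050·(1 - 0.051) = 996.
From dH/dt = 0: 0.00275·996 - 0.0667 = 0.0478P*, so P* = 2.67/0.0478 = 55.9.

N* ≈ 996, H* ≈ 10.9, P* ≈ 55.9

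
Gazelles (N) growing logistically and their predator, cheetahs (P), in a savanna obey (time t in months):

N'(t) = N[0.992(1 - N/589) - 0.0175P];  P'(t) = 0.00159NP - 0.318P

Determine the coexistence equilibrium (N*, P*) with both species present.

From dP/dt = 0 with P > 0: 0.00159N* = 0.318, so N* = 200.
Substitute into dN/dt = 0: 0.992(1 - 200/589) = 0.0175P*.
The bracket is 0.66, giving P* = 0.655/0.0175 = 37.4.

N* ≈ 200, P* ≈ 37.4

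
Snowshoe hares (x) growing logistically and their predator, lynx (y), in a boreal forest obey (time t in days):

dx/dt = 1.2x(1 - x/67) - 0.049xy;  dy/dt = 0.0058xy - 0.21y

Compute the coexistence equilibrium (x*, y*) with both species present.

From dy/dt = 0 with y > 0: 0.0058x* = 0.21, so x* = 36.2.
Substitute into dx/dt = 0: 1.2(1 - 36.2/67) = 0.049y*.
The bracket is 0.46, giving y* = 0.552/0.049 = 11.3.

x* ≈ 36.2, y* ≈ 11.3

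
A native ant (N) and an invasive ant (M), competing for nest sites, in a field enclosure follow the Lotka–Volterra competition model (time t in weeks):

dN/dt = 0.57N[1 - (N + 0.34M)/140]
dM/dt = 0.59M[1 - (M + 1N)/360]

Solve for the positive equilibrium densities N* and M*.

Setting both brackets to zero gives the nullclines N + 0.34M = 140 and 1N + M = 360.
Substituting M = 360 - 1N into the first: N(1 - 0.34·1) = 140 - 0.34·360.
So N* = 17.6/0.66 = 26.7, and then M* = 360 - 1·26.7 = 333.

N* ≈ 26.7, M* ≈ 333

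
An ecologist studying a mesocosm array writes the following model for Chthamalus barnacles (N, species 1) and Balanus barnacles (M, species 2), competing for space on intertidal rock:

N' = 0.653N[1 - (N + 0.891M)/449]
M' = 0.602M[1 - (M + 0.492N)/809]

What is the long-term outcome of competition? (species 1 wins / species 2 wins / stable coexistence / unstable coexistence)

species 2 excludes species 1

Compare the nullcline intercepts: K1/α12 = 449/0.891 = 504 < K2 = 809; K2/α21 = 809/0.492 = 1640 > K1 = 449.
Since the inequalities point opposite ways, species 2 can invade but species 1 cannot.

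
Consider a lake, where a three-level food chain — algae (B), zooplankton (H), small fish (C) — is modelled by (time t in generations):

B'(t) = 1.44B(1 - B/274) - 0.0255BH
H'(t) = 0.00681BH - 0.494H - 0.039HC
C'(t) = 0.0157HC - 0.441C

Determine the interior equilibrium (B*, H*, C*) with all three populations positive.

From dC/dt = 0: 0.0157H* = 0.441, so H* = 28.1.
From dB/dt = 0: 1.44(1 - B*/274) = 0.0255·28.1, giving B* = 274·(1 - 0.497) = 138.
From dH/dt = 0: 0.00681·138 - 0.494 = 0.039C*, so C* = 0.444/0.039 = 11.4.

B* ≈ 138, H* ≈ 28.1, C* ≈ 11.4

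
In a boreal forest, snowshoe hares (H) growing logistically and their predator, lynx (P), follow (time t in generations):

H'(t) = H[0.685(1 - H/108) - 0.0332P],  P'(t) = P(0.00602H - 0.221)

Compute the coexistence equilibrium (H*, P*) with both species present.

From dP/dt = 0 with P > 0: 0.00602H* = 0.221, so H* = 36.7.
Substitute into dH/dt = 0: 0.685(1 - 36.7/108) = 0.0332P*.
The bracket is 0.66, giving P* = 0.452/0.0332 = 13.6.

H* ≈ 36.7, P* ≈ 13.6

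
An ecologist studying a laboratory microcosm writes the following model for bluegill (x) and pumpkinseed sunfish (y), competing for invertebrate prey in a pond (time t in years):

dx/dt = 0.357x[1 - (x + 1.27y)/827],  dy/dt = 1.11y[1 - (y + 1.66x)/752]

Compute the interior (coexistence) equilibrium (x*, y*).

Setting both brackets to zero gives the nullclines x + 1.27y = 827 and 1.66x + y = 752.
Substituting y = 752 - 1.66x into the first: x(1 - 1.27·1.66) = 827 - 1.27·752.
So x* = -128/-1.11 = 116, and then y* = 752 - 1.66·116 = 560.

x* ≈ 116, y* ≈ 560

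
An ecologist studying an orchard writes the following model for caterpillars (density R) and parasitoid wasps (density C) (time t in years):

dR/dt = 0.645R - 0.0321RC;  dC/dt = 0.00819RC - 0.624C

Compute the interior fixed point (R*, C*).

Set dC/dt = 0 with C > 0: 0.00819R - 0.624 = 0, so R* = 0.624/0.00819 = 76.2.
Set dR/dt = 0 with R > 0: 0.645 - 0.0321C = 0, so C* = 0.645/0.0321 = 20.1.

R* ≈ 76.2, C* ≈ 20.1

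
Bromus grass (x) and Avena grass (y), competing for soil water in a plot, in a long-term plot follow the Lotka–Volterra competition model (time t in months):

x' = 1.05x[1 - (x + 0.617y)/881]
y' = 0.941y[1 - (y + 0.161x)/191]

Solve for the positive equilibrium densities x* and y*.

Setting both brackets to zero gives the nullclines x + 0.617y = 881 and 0.161x + y = 191.
Substituting y = 191 - 0.161x into the first: x(1 - 0.617·0.161) = 881 - 0.617·191.
So x* = 763/0.901 = 847, and then y* = 191 - 0.161·847 = 54.6.

x* ≈ 847, y* ≈ 54.6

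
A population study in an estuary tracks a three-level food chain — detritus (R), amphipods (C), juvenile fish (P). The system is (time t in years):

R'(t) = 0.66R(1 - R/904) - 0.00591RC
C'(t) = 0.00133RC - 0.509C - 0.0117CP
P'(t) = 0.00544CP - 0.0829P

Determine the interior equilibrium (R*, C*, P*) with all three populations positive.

From dP/dt = 0: 0.00544C* = 0.0829, so C* = 15.2.
From dR/dt = 0: 0.66(1 - R*/904) = 0.00591·15.2, giving R* = 904·(1 - 0.136) = 781.
From dC/dt = 0: 0.00133·781 - 0.509 = 0.0117P*, so P* = 0.529/0.0117 = 45.2.

R* ≈ 781, C* ≈ 15.2, P* ≈ 45.2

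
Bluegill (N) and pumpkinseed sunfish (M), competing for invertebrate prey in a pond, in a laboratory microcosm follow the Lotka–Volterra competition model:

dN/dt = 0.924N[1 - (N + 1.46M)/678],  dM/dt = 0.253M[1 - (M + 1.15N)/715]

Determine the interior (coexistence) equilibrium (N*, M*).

Setting both brackets to zero gives the nullclines N + 1.46M = 678 and 1.15N + M = 715.
Substituting M = 715 - 1.15N into the first: N(1 - 1.46·1.15) = 678 - 1.46·715.
So N* = -366/-0.679 = 539, and then M* = 715 - 1.15·539 = 95.3.

N* ≈ 539, M* ≈ 95.3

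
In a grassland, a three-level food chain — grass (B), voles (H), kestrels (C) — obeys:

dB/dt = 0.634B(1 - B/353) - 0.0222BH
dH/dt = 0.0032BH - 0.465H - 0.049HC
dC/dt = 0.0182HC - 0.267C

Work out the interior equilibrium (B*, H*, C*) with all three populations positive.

B* ≈ 172, H* ≈ 14.7, C* ≈ 1.72

From dC/dt = 0: 0.0182H* = 0.267, so H* = 14.7.
From dB/dt = 0: 0.634(1 - B*/353) = 0.0222·14.7, giving B* = 353·(1 - 0.514) = 172.
From dH/dt = 0: 0.0032·172 - 0.465 = 0.049C*, so C* = 0.0843/0.049 = 1.72.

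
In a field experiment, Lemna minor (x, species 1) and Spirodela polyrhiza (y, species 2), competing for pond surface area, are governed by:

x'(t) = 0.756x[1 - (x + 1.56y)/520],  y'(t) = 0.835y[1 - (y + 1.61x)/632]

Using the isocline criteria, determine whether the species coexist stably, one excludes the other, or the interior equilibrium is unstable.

unstable coexistence (outcome depends on initial conditions)

Compare the nullcline intercepts: K1/α12 = 520/1.56 = 333 < K2 = 632; K2/α21 = 632/1.61 = 393 < K1 = 520.
Since both are reversed, neither can invade when rare; the interior point is a saddle.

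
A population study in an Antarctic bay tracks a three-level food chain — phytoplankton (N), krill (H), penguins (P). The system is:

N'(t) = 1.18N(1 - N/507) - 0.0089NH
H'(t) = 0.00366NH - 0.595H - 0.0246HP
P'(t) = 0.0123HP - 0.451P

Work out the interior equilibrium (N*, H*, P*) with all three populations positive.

N* ≈ 367, H* ≈ 36.7, P* ≈ 30.4

From dP/dt = 0: 0.0123H* = 0.451, so H* = 36.7.
From dN/dt = 0: 1.18(1 - N*/507) = 0.0089·36.7, giving N* = 507·(1 - 0.277) = 367.
From dH/dt = 0: 0.00366·367 - 0.595 = 0.0246P*, so P* = 0.747/0.0246 = 30.4.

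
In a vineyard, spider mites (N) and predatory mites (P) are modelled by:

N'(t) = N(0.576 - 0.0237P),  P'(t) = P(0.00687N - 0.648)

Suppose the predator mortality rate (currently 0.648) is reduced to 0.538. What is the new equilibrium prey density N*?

At the interior fixed point, setting dP/dt = 0 with P > 0 fixes N* = (predator death rate)/(NP coefficient) — independent of the other coefficients.
With the change, N* = 0.538/0.00687 = 78.3; it falls from 94.3.

N* ≈ 78.3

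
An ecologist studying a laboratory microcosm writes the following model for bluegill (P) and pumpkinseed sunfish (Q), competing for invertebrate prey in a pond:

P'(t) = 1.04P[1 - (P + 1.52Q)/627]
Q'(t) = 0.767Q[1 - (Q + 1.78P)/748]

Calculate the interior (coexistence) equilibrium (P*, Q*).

P* ≈ 299, Q* ≈ 216

Setting both brackets to zero gives the nullclines P + 1.52Q = 627 and 1.78P + Q = 748.
Substituting Q = 748 - 1.78P into the first: P(1 - 1.52·1.78) = 627 - 1.52·748.
So P* = -510/-1.71 = 299, and then Q* = 748 - 1.78·299 = 216.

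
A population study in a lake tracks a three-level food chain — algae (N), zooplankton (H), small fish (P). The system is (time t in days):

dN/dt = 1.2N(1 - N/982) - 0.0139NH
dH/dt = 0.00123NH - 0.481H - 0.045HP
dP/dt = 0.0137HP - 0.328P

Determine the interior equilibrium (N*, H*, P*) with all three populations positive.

N* ≈ 710, H* ≈ 23.9, P* ≈ 8.71

From dP/dt = 0: 0.0137H* = 0.328, so H* = 23.9.
From dN/dt = 0: 1.2(1 - N*/982) = 0.0139·23.9, giving N* = 982·(1 - 0.277) = 710.
From dH/dt = 0: 0.00123·710 - 0.481 = 0.045P*, so P* = 0.392/0.045 = 8.71.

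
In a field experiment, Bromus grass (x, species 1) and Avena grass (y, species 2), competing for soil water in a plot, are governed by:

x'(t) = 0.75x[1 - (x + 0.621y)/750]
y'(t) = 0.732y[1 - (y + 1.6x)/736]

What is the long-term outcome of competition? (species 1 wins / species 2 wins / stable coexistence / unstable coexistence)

Compare the nullcline intercepts: K1/α12 = 750/0.621 = 1210 > K2 = 736; K2/α21 = 736/1.6 = 460 < K1 = 750.
Since the inequalities point opposite ways, species 1 can invade but species 2 cannot.

species 1 excludes species 2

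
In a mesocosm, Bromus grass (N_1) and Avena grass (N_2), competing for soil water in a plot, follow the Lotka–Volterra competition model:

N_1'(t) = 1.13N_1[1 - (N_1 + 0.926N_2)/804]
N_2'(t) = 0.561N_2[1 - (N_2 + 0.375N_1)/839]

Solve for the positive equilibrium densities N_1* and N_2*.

Setting both brackets to zero gives the nullclines N_1 + 0.926N_2 = 804 and 0.375N_1 + N_2 = 839.
Substituting N_2 = 839 - 0.375N_1 into the first: N_1(1 - 0.926·0.375) = 804 - 0.926·839.
So N_1* = 27.1/0.653 = 41.5, and then N_2* = 839 - 0.375·41.5 = 823.

N_1* ≈ 41.5, N_2* ≈ 823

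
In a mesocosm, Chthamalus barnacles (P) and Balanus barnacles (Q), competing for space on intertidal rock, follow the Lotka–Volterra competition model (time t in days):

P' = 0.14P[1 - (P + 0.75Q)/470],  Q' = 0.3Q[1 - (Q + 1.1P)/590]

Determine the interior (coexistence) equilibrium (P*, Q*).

Setting both brackets to zero gives the nullclines P + 0.75Q = 470 and 1.1P + Q = 590.
Substituting Q = 590 - 1.1P into the first: P(1 - 0.75·1.1) = 470 - 0.75·590.
So P* = 27.5/0.175 = 157, and then Q* = 590 - 1.1·157 = 417.

P* ≈ 157, Q* ≈ 417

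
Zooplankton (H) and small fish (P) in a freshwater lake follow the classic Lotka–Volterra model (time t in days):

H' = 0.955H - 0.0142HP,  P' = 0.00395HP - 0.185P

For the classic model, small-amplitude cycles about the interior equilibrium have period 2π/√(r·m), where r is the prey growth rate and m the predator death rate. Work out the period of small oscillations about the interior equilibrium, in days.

Here r = 0.955 and m = 0.185, so r·m = 0.177.
ω = √0.177 = 0.42 per day, hence T = 2π/ω ≈ 14.9 days.

T ≈ 14.9 days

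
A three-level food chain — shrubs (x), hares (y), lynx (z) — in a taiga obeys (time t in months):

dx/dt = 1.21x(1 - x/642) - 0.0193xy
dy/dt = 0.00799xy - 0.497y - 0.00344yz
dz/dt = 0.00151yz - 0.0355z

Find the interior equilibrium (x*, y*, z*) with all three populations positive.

x* ≈ 401, y* ≈ 23.5, z* ≈ 788

From dz/dt = 0: 0.00151y* = 0.0355, so y* = 23.5.
From dx/dt = 0: 1.21(1 - x*/642) = 0.0193·23.5, giving x* = 642·(1 - 0.375) = 401.
From dy/dt = 0: 0.00799·401 - 0.497 = 0.00344z*, so z* = 2.71/0.00344 = 788.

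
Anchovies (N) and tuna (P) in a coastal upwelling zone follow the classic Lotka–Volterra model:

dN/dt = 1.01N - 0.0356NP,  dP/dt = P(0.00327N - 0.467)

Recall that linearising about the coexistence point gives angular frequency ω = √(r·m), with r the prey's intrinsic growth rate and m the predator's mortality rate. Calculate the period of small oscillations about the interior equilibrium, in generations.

Here r = 1.01 and m = 0.467, so r·m = 0.472.
ω = √0.472 = 0.687 per generation, hence T = 2π/ω ≈ 9.15 generations.

T ≈ 9.15 generations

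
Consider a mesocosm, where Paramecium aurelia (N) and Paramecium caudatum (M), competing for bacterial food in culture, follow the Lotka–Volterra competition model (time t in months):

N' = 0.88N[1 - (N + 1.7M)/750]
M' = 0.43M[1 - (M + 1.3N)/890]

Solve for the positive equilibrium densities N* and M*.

Setting both brackets to zero gives the nullclines N + 1.7M = 750 and 1.3N + M = 890.
Substituting M = 890 - 1.3N into the first: N(1 - 1.7·1.3) = 750 - 1.7·890.
So N* = -763/-1.21 = 631, and then M* = 890 - 1.3·631 = 70.2.

N* ≈ 631, M* ≈ 70.2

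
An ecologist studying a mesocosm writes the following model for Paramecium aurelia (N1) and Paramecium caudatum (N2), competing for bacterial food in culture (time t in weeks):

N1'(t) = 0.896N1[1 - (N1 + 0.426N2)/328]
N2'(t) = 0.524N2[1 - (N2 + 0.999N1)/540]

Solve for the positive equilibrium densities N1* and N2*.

Setting both brackets to zero gives the nullclines N1 + 0.426N2 = 328 and 0.999N1 + N2 = 540.
Substituting N2 = 540 - 0.999N1 into the first: N1(1 - 0.426·0.999) = 328 - 0.426·540.
So N1* = 98/0.574 = 171, and then N2* = 540 - 0.999·171 = 370.

N1* ≈ 171, N2* ≈ 370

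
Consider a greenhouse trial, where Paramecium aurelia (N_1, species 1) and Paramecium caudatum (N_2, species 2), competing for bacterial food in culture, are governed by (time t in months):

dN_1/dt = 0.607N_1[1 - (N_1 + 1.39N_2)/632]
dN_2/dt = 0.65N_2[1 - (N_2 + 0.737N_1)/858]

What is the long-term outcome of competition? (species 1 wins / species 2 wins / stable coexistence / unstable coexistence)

species 2 excludes species 1

Compare the nullcline intercepts: K1/α12 = 632/1.39 = 455 < K2 = 858; K2/α21 = 858/0.737 = 1160 > K1 = 632.
Since the inequalities point opposite ways, species 2 can invade but species 1 cannot.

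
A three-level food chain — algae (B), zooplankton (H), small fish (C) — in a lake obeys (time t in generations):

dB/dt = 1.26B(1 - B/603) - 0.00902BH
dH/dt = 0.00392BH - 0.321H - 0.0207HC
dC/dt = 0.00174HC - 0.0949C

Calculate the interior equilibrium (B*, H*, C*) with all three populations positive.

B* ≈ 368, H* ≈ 54.5, C* ≈ 54.1

From dC/dt = 0: 0.00174H* = 0.0949, so H* = 54.5.
From dB/dt = 0: 1.26(1 - B*/603) = 0.00902·54.5, giving B* = 603·(1 - 0.39) = 368.
From dH/dt = 0: 0.00392·368 - 0.321 = 0.0207C*, so C* = 1.12/0.0207 = 54.1.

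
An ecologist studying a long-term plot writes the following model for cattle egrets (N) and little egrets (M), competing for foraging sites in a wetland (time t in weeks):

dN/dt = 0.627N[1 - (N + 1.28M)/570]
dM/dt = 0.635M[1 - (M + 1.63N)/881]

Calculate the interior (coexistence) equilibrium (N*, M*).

N* ≈ 513, M* ≈ 44.3

Setting both brackets to zero gives the nullclines N + 1.28M = 570 and 1.63N + M = 881.
Substituting M = 881 - 1.63N into the first: N(1 - 1.28·1.63) = 570 - 1.28·881.
So N* = -558/-1.09 = 513, and then M* = 881 - 1.63·513 = 44.3.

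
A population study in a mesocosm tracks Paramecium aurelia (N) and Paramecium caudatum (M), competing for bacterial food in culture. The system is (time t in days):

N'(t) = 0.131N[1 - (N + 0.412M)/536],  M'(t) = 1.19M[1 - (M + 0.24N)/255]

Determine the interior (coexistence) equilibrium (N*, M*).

Setting both brackets to zero gives the nullclines N + 0.412M = 536 and 0.24N + M = 255.
Substituting M = 255 - 0.24N into the first: N(1 - 0.412·0.24) = 536 - 0.412·255.
So N* = 431/0.901 = 478, and then M* = 255 - 0.24·478 = 140.

N* ≈ 478, M* ≈ 140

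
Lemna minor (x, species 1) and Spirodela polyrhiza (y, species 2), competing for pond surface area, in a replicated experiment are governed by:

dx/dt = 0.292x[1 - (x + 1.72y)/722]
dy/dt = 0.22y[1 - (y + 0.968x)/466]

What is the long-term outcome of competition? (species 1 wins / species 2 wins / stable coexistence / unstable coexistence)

unstable coexistence (outcome depends on initial conditions)

Compare the nullcline intercepts: K1/α12 = 722/1.72 = 420 < K2 = 466; K2/α21 = 466/0.968 = 481 < K1 = 722.
Since both are reversed, neither can invade when rare; the interior point is a saddle.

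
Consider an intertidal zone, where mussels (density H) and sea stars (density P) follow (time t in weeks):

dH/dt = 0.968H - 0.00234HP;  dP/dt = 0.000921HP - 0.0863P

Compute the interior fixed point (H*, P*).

H* ≈ 93.7, P* ≈ 414

Set dP/dt = 0 with P > 0: 0.000921H - 0.0863 = 0, so H* = 0.0863/0.000921 = 93.7.
Set dH/dt = 0 with H > 0: 0.968 - 0.00234P = 0, so P* = 0.968/0.00234 = 414.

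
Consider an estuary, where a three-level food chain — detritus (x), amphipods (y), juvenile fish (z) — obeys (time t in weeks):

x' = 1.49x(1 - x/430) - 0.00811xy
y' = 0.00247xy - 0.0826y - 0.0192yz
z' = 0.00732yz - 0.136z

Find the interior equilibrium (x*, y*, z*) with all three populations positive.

x* ≈ 387, y* ≈ 18.6, z* ≈ 45.4

From dz/dt = 0: 0.00732y* = 0.136, so y* = 18.6.
From dx/dt = 0: 1.49(1 - x*/430) = 0.00811·18.6, giving x* = 430·(1 - 0.101) = 387.
From dy/dt = 0: 0.00247·387 - 0.0826 = 0.0192z*, so z* = 0.872/0.0192 = 45.4.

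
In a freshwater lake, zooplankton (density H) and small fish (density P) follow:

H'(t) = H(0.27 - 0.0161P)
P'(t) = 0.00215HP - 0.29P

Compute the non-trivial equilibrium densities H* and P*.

Set dP/dt = 0 with P > 0: 0.00215H - 0.29 = 0, so H* = 0.29/0.00215 = 135.
Set dH/dt = 0 with H > 0: 0.27 - 0.0161P = 0, so P* = 0.27/0.0161 = 16.8.

H* ≈ 135, P* ≈ 16.8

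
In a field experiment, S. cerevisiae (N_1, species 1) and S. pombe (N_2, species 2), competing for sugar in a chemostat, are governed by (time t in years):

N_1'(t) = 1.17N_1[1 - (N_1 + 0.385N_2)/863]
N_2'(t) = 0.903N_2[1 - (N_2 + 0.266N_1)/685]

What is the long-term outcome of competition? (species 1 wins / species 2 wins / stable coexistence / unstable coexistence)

stable coexistence

Compare the nullcline intercepts: K1/α12 = 863/0.385 = 2240 > K2 = 685; K2/α21 = 685/0.266 = 2580 > K1 = 863.
Since both inequalities hold, each species can invade when rare, so the interior equilibrium is stable.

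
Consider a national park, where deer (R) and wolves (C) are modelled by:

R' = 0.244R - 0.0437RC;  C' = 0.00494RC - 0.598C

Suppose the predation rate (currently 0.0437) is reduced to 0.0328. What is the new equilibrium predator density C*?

At the interior fixed point, setting dR/dt = 0 with R > 0 fixes C* = (prey growth rate)/(RC coefficient) — independent of the other coefficients.
With the change, C* = 0.244/0.0328 = 7.44; it rises from 5.58.

C* ≈ 7.44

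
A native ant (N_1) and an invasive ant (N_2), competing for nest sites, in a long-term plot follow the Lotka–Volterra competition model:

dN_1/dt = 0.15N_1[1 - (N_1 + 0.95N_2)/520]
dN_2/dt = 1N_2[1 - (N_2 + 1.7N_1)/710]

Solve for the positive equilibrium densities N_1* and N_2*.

N_1* ≈ 251, N_2* ≈ 283

Setting both brackets to zero gives the nullclines N_1 + 0.95N_2 = 520 and 1.7N_1 + N_2 = 710.
Substituting N_2 = 710 - 1.7N_1 into the first: N_1(1 - 0.95·1.7) = 520 - 0.95·710.
So N_1* = -154/-0.615 = 251, and then N_2* = 710 - 1.7·251 = 283.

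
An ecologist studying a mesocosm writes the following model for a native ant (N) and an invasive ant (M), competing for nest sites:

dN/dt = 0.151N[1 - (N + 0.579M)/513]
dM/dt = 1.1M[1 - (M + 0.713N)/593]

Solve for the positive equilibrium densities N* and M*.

N* ≈ 289, M* ≈ 387

Setting both brackets to zero gives the nullclines N + 0.579M = 513 and 0.713N + M = 593.
Substituting M = 593 - 0.713N into the first: N(1 - 0.579·0.713) = 513 - 0.579·593.
So N* = 170/0.587 = 289, and then M* = 593 - 0.713·289 = 387.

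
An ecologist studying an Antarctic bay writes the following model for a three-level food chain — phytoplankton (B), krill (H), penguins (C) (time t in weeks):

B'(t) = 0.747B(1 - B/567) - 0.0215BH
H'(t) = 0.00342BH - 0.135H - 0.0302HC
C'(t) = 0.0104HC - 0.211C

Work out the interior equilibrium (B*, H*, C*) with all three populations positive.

B* ≈ 236, H* ≈ 20.3, C* ≈ 22.2

From dC/dt = 0: 0.0104H* = 0.211, so H* = 20.3.
From dB/dt = 0: 0.747(1 - B*/567) = 0.0215·20.3, giving B* = 567·(1 - 0.584) = 236.
From dH/dt = 0: 0.00342·236 - 0.135 = 0.0302C*, so C* = 0.672/0.0302 = 22.2.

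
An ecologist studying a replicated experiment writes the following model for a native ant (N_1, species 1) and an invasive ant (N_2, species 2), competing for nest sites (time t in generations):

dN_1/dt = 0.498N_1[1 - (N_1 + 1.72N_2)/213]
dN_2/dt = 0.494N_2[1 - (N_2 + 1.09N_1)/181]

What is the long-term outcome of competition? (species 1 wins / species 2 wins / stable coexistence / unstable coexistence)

Compare the nullcline intercepts: K1/α12 = 213/1.72 = 124 < K2 = 181; K2/α21 = 181/1.09 = 166 < K1 = 213.
Since both are reversed, neither can invade when rare; the interior point is a saddle.

unstable coexistence (outcome depends on initial conditions)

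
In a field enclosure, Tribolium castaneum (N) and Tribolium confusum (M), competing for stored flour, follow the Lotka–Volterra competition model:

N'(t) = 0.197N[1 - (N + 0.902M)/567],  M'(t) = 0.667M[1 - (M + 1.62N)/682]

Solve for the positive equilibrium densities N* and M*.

Setting both brackets to zero gives the nullclines N + 0.902M = 567 and 1.62N + M = 682.
Substituting M = 682 - 1.62N into the first: N(1 - 0.902·1.62) = 567 - 0.902·682.
So N* = -48.2/-0.461 = 104, and then M* = 682 - 1.62·104 = 513.

N* ≈ 104, M* ≈ 513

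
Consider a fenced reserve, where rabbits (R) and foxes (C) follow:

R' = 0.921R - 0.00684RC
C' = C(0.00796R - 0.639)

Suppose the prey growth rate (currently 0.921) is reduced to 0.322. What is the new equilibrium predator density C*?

C* ≈ 47.1

At the interior fixed point, setting dR/dt = 0 with R > 0 fixes C* = (prey growth rate)/(RC coefficient) — independent of the other coefficients.
With the change, C* = 0.322/0.00684 = 47.1; it falls from 135.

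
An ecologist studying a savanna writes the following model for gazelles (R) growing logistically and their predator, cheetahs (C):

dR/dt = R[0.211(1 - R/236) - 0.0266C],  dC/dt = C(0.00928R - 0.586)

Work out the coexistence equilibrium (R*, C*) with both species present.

From dC/dt = 0 with C > 0: 0.00928R* = 0.586, so R* = 63.1.
Substitute into dR/dt = 0: 0.211(1 - 63.1/236) = 0.0266C*.
The bracket is 0.732, giving C* = 0.155/0.0266 = 5.81.

R* ≈ 63.1, C* ≈ 5.81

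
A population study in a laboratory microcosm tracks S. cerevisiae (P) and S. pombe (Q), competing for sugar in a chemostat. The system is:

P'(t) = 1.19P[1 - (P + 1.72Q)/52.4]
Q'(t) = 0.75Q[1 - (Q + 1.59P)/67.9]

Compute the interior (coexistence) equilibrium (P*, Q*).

P* ≈ 37.1, Q* ≈ 8.89

Setting both brackets to zero gives the nullclines P + 1.72Q = 52.4 and 1.59P + Q = 67.9.
Substituting Q = 67.9 - 1.59P into the first: P(1 - 1.72·1.59) = 52.4 - 1.72·67.9.
So P* = -64.4/-1.73 = 37.1, and then Q* = 67.9 - 1.59·37.1 = 8.89.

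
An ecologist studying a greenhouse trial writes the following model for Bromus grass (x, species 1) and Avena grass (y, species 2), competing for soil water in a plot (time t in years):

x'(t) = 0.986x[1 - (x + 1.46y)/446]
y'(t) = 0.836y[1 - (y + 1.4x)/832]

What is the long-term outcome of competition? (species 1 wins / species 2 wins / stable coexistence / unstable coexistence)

Compare the nullcline intercepts: K1/α12 = 446/1.46 = 305 < K2 = 832; K2/α21 = 832/1.4 = 594 > K1 = 446.
Since the inequalities point opposite ways, species 2 can invade but species 1 cannot.

species 2 excludes species 1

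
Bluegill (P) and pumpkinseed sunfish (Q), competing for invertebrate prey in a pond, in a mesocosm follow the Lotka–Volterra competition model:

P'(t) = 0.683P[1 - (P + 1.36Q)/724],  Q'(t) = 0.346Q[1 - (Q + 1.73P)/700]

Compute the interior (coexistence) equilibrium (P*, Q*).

P* ≈ 169, Q* ≈ 408

Setting both brackets to zero gives the nullclines P + 1.36Q = 724 and 1.73P + Q = 700.
Substituting Q = 700 - 1.73P into the first: P(1 - 1.36·1.73) = 724 - 1.36·700.
So P* = -228/-1.35 = 169, and then Q* = 700 - 1.73·169 = 408.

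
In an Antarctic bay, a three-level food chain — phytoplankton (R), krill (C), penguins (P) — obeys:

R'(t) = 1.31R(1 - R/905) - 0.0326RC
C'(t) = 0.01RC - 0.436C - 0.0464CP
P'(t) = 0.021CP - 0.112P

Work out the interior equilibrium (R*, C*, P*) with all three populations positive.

From dP/dt = 0: 0.021C* = 0.112, so C* = 5.33.
From dR/dt = 0: 1.31(1 - R*/905) = 0.0326·5.33, giving R* = 905·(1 - 0.133) = 785.
From dC/dt = 0: 0.01·785 - 0.436 = 0.0464P*, so P* = 7.41/0.0464 = 160.

R* ≈ 785, C* ≈ 5.33, P* ≈ 160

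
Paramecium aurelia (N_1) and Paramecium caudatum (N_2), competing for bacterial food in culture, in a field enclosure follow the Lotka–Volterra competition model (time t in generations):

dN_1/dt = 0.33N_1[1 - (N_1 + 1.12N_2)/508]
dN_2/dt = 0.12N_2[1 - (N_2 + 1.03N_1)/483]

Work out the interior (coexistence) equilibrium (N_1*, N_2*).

N_1* ≈ 215, N_2* ≈ 262

Setting both brackets to zero gives the nullclines N_1 + 1.12N_2 = 508 and 1.03N_1 + N_2 = 483.
Substituting N_2 = 483 - 1.03N_1 into the first: N_1(1 - 1.12·1.03) = 508 - 1.12·483.
So N_1* = -33/-0.154 = 215, and then N_2* = 483 - 1.03·215 = 262.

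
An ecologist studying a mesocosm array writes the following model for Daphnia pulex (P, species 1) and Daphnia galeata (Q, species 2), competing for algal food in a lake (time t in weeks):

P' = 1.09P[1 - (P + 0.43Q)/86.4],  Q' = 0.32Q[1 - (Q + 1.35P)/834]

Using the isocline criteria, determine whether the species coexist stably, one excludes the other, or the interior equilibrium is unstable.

Compare the nullcline intercepts: K1/α12 = 86.4/0.43 = 201 < K2 = 834; K2/α21 = 834/1.35 = 618 > K1 = 86.4.
Since the inequalities point opposite ways, species 2 can invade but species 1 cannot.

species 2 excludes species 1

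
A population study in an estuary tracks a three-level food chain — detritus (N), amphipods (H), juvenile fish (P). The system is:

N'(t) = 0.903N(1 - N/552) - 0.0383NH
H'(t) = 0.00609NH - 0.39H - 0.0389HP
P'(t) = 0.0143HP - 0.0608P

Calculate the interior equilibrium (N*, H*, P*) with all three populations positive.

From dP/dt = 0: 0.0143H* = 0.0608, so H* = 4.25.
From dN/dt = 0: 0.903(1 - N*/552) = 0.0383·4.25, giving N* = 552·(1 - 0.18) = 452.
From dH/dt = 0: 0.00609·452 - 0.39 = 0.0389P*, so P* = 2.37/0.0389 = 60.8.

N* ≈ 452, H* ≈ 4.25, P* ≈ 60.8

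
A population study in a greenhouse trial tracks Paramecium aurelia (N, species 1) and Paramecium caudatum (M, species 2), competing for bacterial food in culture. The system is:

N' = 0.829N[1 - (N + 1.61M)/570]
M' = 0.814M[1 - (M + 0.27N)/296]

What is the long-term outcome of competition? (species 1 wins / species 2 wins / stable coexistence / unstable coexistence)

Compare the nullcline intercepts: K1/α12 = 570/1.61 = 354 > K2 = 296; K2/α21 = 296/0.27 = 1100 > K1 = 570.
Since both inequalities hold, each species can invade when rare, so the interior equilibrium is stable.

stable coexistence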